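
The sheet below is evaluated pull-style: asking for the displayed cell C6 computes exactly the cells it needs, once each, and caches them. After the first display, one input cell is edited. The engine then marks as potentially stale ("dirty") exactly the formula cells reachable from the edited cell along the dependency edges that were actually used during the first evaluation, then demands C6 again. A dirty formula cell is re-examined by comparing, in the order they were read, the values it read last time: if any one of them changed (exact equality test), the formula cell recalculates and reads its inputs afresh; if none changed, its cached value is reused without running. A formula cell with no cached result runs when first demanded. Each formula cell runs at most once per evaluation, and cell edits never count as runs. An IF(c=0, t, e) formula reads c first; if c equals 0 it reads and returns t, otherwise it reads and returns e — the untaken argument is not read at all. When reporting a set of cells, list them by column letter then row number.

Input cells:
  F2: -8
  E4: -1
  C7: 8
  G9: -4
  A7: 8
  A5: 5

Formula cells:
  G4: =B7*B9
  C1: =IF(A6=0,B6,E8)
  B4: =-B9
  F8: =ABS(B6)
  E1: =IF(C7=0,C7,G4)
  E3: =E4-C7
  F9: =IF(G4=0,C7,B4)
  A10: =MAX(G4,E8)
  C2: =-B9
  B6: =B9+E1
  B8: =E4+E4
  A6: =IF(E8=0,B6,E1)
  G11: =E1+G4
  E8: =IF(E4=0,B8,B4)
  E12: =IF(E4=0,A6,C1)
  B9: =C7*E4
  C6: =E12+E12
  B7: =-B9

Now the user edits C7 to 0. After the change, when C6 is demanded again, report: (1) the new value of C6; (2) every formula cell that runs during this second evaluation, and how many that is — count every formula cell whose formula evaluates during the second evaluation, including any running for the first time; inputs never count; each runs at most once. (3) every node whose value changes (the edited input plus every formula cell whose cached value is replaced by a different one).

Demanding C6 again yields 0.
9 formula cells run: A6, B4, B6, B9, C1, C6, E1, E8, E12.
The nodes whose values change: A6, B4, B9, C1, C6, C7, E1, E8, E12.
Note the branch switch — demand abandons B7, G4, which are never re-examined.

First demand of the output computes:
  B9 = 8 * -1 = -8
  B4 = -(-8) = 8
  B7 = -(-8) = 8
  E8 = IF(E4=0: E4=-1 -> else branch B4) = 8
  G4 = 8 * -8 = -64
  E1 = IF(C7=0: C7=8 -> else branch G4) = -64
  A6 = IF(E8=0: E8=8 -> else branch E1) = -64
  C1 = IF(A6=0: A6=-64 -> else branch E8) = 8
  E12 = IF(E4=0: E4=-1 -> else branch C1) = 8
  C6 = 8 + 8 = 16

After the edit, cleaning proceeds:
  B9: a read changed (C7 8->0) — executes, giving 0.
  B4: a read changed (B9 -8->0) — executes, giving 0.
  B7: stays stale; no demand reaches it after the flip.
  E8: a read changed (B4 8->0) — executes, giving 0.
  G4: stays stale; no demand reaches it after the flip.
  E1: a read changed (C7 8->0) — executes, giving 0.
  B6: had never run; runs now, result 0.
  A6: a read changed (E8 8->0; E1 -64->0) — executes, giving 0.
  C1: a read changed (A6 -64->0; E8 8->0) — executes, giving 0.
  E12: a read changed (C1 8->0) — executes, giving 0.
  C6: a read changed (E12 8->0; E12 8->0) — executes, giving 0.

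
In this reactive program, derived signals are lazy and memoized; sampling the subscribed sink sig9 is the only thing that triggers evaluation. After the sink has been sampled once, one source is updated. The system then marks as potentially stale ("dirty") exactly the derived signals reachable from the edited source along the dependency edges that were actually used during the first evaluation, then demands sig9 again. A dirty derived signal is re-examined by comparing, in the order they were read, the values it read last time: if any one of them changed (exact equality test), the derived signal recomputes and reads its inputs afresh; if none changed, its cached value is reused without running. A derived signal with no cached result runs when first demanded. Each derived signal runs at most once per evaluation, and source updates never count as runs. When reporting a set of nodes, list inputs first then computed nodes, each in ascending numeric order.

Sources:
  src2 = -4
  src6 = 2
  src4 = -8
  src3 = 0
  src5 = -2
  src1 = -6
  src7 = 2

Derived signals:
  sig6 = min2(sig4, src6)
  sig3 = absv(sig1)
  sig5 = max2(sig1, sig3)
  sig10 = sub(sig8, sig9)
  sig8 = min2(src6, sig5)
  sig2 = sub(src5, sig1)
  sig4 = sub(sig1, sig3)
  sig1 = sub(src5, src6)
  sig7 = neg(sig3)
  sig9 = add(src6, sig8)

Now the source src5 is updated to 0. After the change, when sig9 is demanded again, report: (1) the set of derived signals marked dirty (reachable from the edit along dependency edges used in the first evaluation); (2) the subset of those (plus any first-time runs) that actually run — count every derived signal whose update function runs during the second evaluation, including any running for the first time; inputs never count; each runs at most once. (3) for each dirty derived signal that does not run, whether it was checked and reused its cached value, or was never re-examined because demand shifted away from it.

First demand of the output computes:
  sig1 = sub(-2, 2) = -4
  sig3 = absv(-4) = 4
  sig5 = max2(-4, 4) = 4
  sig8 = min2(2, 4) = 2
  sig9 = add(2, 2) = 4

After the edit, cleaning proceeds:
  sig1: a read changed (src5 -2->0) — executes, giving -2.
  sig3: a read changed (sig1 -4->-2) — executes, giving 2.
  sig5: a read changed (sig1 -4->-2; sig3 4->2) — executes, giving 2.
  sig8: a read changed (sig5 4->2) — executes, giving 2 — identical to its old value.
  sig9: dirty, but its reads are unchanged (src6 unchanged, sig8 unchanged); cached 4 stands.

Note the absorption at sig8: it re-runs yet its value is the same, leaving the output's value untouched.

The edit dirties: sig1, sig3, sig5, sig8, sig9.
4 derived signals run: sig1, sig3, sig5, sig8.
Cache hits after checking: sig9.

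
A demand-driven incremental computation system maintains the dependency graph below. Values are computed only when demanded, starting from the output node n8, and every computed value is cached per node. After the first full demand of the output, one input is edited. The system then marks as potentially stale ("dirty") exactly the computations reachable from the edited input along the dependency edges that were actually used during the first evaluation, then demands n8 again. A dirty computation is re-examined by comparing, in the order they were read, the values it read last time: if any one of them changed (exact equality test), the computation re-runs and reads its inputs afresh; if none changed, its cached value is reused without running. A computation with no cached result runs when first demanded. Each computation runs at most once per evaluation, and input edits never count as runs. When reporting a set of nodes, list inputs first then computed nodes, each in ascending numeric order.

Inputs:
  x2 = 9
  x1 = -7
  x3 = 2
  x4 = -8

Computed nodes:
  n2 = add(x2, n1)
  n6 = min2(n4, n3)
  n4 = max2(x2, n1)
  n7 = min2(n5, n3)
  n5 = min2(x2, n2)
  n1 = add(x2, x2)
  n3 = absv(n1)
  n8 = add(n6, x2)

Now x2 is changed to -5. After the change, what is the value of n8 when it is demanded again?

New value of n8: -10.

First evaluation (everything demanded from the output):
  n1 = add(9, 9) = 18
  n3 = absv(18) = 18
  n4 = max2(9, 18) = 18
  n6 = min2(18, 18) = 18
  n8 = add(18, 9) = 27

Propagation after the edit:
  n1: runs — x2 9->-5; x2 9->-5; result -10.
  n3: runs — n1 18->-10; result 10.
  n4: runs — x2 9->-5; n1 18->-10; result -5.
  n6: runs — n4 18->-5; n3 18->10; result -5.
  n8: runs — n6 18->-5; x2 9->-5; result -10.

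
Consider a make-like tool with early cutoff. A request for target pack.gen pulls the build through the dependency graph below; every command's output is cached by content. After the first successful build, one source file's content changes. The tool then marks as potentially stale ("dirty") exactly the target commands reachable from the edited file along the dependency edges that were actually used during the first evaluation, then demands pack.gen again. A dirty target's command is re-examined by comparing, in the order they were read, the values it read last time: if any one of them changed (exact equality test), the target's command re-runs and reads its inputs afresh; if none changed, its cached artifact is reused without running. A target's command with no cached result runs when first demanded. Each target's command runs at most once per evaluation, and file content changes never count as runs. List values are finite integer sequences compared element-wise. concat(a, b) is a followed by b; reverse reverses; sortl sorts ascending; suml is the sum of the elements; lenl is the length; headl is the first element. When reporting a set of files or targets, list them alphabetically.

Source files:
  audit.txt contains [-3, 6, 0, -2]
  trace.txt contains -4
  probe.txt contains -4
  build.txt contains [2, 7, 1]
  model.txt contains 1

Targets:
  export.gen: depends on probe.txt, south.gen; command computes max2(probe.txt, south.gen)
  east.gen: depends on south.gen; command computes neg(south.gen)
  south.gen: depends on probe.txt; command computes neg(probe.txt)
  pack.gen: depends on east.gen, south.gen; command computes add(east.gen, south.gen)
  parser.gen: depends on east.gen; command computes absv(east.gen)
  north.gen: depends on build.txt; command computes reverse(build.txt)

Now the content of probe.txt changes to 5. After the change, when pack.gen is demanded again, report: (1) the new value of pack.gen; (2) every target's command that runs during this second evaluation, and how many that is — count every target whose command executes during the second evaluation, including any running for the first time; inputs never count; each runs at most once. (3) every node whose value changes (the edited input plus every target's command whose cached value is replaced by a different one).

Demanding pack.gen again yields 0.
3 target commands run: east.gen, pack.gen, south.gen.
The nodes whose values change: east.gen, probe.txt, south.gen.

First demand of the output computes:
  south.gen = neg(-4) = 4
  east.gen = neg(4) = -4
  pack.gen = add(-4, 4) = 0

After the edit, cleaning proceeds:
  south.gen: a read changed (probe.txt -4->5) — executes, giving -5.
  east.gen: a read changed (south.gen 4->-5) — executes, giving 5.
  pack.gen: a read changed (east.gen -4->5; south.gen 4->-5) — executes, giving 0 — identical to its old value.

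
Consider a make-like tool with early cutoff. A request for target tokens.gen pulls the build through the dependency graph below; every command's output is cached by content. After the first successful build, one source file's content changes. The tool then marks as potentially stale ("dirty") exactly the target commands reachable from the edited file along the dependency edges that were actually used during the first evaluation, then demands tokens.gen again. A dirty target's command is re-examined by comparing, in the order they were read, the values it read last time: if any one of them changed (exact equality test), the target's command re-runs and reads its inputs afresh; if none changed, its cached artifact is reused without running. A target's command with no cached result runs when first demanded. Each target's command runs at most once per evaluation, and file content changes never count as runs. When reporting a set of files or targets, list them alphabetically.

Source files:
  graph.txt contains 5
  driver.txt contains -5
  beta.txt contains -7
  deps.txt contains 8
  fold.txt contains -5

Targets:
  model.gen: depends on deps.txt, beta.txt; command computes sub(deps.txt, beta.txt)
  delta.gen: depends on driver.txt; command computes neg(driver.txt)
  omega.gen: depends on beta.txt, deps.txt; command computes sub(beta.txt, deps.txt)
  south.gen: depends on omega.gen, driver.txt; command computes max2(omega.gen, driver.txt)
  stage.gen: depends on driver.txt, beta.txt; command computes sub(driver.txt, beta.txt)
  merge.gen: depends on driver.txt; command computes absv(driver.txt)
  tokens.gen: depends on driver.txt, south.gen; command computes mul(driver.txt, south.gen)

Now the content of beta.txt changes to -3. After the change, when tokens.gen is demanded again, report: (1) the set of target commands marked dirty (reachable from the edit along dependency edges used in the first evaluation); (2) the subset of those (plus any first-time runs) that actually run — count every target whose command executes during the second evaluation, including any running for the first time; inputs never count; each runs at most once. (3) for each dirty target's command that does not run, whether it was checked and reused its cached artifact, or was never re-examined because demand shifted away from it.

First demand of the output computes:
  omega.gen = sub(-7, 8) = -15
  south.gen = max2(-15, -5) = -5
  tokens.gen = mul(-5, -5) = 25

After the edit, cleaning proceeds:
  omega.gen: a read changed (beta.txt -7->-3) — executes, giving -11.
  south.gen: a read changed (omega.gen -15->-11) — executes, giving -5 — identical to its old value.
  tokens.gen: dirty, but its reads are unchanged (driver.txt unchanged, south.gen unchanged); cached 25 stands.

Note the absorption at south.gen: it re-runs yet its value is the same, leaving the output's value untouched.

The edit dirties: omega.gen, south.gen, tokens.gen.
2 target commands run: omega.gen, south.gen.
Cache hits after checking: tokens.gen.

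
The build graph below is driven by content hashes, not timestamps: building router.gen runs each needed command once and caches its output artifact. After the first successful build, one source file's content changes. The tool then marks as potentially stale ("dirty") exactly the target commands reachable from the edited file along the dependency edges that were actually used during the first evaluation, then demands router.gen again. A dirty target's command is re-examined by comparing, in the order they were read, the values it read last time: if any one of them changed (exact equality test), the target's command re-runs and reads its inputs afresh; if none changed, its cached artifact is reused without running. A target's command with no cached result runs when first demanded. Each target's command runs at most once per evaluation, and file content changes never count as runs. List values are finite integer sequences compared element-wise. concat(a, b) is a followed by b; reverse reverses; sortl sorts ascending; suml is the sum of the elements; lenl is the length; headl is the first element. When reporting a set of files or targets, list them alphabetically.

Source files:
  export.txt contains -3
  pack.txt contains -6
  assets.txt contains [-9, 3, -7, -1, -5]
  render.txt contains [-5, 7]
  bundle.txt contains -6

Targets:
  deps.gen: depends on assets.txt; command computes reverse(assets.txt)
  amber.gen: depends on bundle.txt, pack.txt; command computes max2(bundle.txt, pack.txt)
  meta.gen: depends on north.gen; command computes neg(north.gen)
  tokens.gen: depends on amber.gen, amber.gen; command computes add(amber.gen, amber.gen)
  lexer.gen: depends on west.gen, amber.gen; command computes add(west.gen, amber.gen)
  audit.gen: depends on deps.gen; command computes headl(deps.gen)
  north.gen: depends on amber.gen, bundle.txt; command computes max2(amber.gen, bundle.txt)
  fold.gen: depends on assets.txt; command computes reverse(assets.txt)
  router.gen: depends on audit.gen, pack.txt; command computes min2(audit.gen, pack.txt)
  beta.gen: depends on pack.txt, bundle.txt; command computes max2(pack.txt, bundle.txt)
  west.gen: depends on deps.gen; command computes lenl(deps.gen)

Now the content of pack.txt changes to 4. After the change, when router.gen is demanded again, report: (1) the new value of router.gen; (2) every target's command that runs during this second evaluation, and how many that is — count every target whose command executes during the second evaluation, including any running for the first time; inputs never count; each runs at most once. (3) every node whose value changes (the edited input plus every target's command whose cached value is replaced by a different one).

router.gen now evaluates to -5.
Run set: router.gen (1 run).
Changed values: pack.txt, router.gen.

Initial pass — values computed on the first demand:
  deps.gen = reverse([-9, 3, -7, -1, -5]) = [-5, -1, -7, 3, -9]
  audit.gen = headl([-5, -1, -7, 3, -9]) = -5
  router.gen = min2(-5, -6) = -6

Second demand — change propagation:
  router.gen: re-runs because pack.txt -6->4; new result -5.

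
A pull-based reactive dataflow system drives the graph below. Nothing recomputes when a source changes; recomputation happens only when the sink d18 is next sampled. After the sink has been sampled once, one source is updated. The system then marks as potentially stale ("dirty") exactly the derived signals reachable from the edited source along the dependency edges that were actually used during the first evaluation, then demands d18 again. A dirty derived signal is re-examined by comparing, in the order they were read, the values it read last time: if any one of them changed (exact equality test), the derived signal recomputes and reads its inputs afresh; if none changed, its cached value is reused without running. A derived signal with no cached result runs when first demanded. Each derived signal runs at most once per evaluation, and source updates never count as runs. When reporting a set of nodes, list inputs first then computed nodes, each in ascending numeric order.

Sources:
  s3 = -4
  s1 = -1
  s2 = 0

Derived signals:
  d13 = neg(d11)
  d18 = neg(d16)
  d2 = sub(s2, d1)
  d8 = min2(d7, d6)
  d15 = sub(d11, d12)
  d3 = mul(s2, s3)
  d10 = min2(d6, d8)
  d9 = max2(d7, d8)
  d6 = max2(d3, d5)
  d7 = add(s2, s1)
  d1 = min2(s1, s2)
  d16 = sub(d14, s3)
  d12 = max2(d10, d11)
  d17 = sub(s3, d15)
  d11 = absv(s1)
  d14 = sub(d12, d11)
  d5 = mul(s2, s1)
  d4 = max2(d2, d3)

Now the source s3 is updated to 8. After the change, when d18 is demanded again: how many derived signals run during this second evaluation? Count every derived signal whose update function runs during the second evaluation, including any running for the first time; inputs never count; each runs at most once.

Derived signals that run: d3, d16, d18 — 3 in total.
Key observation: the cutoff stops propagation at d6 — its inputs' values are unchanged, so it reuses its cache.

First evaluation (everything demanded from the output):
  d3 = mul(0, -4) = 0
  d5 = mul(0, -1) = 0
  d6 = max2(0, 0) = 0
  d7 = add(0, -1) = -1
  d8 = min2(-1, 0) = -1
  d10 = min2(0, -1) = -1
  d11 = absv(-1) = 1
  d12 = max2(-1, 1) = 1
  d14 = sub(1, 1) = 0
  d16 = sub(0, -4) = 4
  d18 = neg(4) = -4

Propagation after the edit:
  d3: runs — s3 -4->8; result 0 (same value as before).
  d6: checked — values it read are unchanged (d3 unchanged, d5 unchanged); reused cached 0 without running.
  d8: checked — values it read are unchanged (d7 unchanged, d6 unchanged); reused cached -1 without running.
  d10: checked — values it read are unchanged (d6 unchanged, d8 unchanged); reused cached -1 without running.
  d12: checked — values it read are unchanged (d10 unchanged, d11 unchanged); reused cached 1 without running.
  d14: checked — values it read are unchanged (d12 unchanged, d11 unchanged); reused cached 0 without running.
  d16: runs — s3 -4->8; result -8.
  d18: runs — d16 4->-8; result 8.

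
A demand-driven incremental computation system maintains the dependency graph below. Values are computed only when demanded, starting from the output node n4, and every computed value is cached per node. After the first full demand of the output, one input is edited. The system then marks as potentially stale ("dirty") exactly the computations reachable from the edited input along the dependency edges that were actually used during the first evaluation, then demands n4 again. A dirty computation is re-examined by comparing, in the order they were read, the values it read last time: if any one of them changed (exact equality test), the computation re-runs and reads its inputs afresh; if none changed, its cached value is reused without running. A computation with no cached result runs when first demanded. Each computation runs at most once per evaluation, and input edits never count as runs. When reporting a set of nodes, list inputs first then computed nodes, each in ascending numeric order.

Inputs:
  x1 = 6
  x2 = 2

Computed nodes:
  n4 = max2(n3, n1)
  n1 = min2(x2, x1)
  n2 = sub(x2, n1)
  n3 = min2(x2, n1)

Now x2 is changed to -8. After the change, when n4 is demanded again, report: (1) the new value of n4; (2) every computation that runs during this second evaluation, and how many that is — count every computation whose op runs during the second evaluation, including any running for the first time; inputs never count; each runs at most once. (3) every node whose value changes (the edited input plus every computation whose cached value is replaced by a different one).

New value of n4: -8.
Computations that run: n1, n3, n4 — 3 in total.
Values that change: x2, n1, n3, n4.

First evaluation (everything demanded from the output):
  n1 = min2(2, 6) = 2
  n3 = min2(2, 2) = 2
  n4 = max2(2, 2) = 2

Propagation after the edit:
  n1: runs — x2 2->-8; result -8.
  n3: runs — x2 2->-8; n1 2->-8; result -8.
  n4: runs — n3 2->-8; n1 2->-8; result -8.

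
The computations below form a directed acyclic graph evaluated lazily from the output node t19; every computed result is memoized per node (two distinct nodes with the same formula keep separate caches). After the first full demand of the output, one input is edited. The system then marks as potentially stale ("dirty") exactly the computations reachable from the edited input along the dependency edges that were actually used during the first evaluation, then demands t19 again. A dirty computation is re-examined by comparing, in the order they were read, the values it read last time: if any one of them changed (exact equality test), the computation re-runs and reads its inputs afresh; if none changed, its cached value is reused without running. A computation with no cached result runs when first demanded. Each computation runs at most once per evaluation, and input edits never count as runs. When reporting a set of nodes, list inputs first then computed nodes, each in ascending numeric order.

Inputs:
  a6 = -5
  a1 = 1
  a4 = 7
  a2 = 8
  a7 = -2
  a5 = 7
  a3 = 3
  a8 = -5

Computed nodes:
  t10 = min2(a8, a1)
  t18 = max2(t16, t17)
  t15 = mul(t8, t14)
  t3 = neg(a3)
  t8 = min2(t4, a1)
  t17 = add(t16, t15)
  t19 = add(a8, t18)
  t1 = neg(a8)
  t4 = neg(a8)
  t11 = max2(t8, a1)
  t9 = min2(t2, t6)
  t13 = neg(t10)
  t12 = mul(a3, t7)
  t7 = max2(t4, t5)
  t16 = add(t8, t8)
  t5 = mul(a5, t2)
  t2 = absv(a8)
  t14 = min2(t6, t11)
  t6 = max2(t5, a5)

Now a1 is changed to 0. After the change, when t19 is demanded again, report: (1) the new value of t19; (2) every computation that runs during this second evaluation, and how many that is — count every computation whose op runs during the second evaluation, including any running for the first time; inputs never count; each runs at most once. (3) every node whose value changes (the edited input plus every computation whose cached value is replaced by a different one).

Demanding t19 again yields -5.
8 computations run: t8, t11, t14, t15, t16, t17, t18, t19.
The nodes whose values change: a1, t8, t11, t14, t15, t16, t17, t18, t19.

First demand of the output computes:
  t2 = absv(-5) = 5
  t4 = neg(-5) = 5
  t5 = mul(7, 5) = 35
  t6 = max2(35, 7) = 35
  t8 = min2(5, 1) = 1
  t11 = max2(1, 1) = 1
  t14 = min2(35, 1) = 1
  t15 = mul(1, 1) = 1
  t16 = add(1, 1) = 2
  t17 = add(2, 1) = 3
  t18 = max2(2, 3) = 3
  t19 = add(-5, 3) = -2

After the edit, cleaning proceeds:
  t8: a read changed (a1 1->0) — executes, giving 0.
  t11: a read changed (t8 1->0; a1 1->0) — executes, giving 0.
  t14: a read changed (t11 1->0) — executes, giving 0.
  t15: a read changed (t8 1->0; t14 1->0) — executes, giving 0.
  t16: a read changed (t8 1->0; t8 1->0) — executes, giving 0.
  t17: a read changed (t16 2->0; t15 1->0) — executes, giving 0.
  t18: a read changed (t16 2->0; t17 3->0) — executes, giving 0.
  t19: a read changed (t18 3->0) — executes, giving -5.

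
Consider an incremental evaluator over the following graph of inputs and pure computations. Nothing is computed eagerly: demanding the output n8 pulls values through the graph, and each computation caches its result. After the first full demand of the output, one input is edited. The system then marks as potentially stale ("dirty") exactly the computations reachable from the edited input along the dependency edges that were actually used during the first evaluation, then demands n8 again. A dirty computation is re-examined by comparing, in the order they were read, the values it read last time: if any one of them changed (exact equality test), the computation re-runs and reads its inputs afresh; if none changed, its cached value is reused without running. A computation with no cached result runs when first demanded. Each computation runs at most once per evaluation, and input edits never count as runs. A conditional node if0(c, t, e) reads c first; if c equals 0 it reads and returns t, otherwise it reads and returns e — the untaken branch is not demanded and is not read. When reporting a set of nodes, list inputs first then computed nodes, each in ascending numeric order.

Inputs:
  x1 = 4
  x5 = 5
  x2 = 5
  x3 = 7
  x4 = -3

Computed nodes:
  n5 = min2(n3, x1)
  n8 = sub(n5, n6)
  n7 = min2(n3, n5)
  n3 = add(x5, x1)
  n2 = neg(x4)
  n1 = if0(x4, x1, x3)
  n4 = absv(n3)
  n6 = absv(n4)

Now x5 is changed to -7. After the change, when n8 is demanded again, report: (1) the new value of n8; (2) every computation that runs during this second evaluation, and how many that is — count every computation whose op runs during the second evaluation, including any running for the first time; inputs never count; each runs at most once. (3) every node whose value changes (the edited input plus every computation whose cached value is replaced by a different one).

Initial pass — values computed on the first demand:
  n3 = add(5, 4) = 9
  n4 = absv(9) = 9
  n5 = min2(9, 4) = 4
  n6 = absv(9) = 9
  n8 = sub(4, 9) = -5

Second demand — change propagation:
  n3: re-runs because x5 5->-7; new result -3.
  n4: re-runs because n3 9->-3; new result 3.
  n5: re-runs because n3 9->-3; new result -3.
  n6: re-runs because n4 9->3; new result 3.
  n8: re-runs because n5 4->-3; n6 9->3; new result -6.

n8 now evaluates to -6.
Run set: n3, n4, n5, n6, n8 (5 run).
Changed values: x5, n3, n4, n5, n6, n8.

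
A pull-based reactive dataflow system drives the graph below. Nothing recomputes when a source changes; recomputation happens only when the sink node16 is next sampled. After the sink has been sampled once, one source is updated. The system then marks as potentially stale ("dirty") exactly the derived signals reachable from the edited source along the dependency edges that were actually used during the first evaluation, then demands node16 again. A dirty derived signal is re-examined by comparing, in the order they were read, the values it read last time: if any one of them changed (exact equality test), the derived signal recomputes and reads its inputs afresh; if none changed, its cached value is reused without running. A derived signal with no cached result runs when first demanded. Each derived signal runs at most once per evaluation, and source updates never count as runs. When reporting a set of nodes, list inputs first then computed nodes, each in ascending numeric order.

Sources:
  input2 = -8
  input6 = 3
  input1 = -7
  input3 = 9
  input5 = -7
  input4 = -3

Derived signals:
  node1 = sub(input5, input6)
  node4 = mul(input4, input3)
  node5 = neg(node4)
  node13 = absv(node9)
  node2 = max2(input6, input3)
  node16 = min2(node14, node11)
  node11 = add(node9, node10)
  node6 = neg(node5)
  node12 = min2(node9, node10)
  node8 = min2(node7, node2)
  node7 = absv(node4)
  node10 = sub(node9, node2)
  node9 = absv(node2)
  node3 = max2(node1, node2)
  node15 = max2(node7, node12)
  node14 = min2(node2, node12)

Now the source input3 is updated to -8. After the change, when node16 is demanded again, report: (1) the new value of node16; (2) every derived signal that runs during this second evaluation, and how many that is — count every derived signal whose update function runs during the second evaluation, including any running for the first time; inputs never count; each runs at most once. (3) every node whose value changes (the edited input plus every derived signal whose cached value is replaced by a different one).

First evaluation (everything demanded from the output):
  node2 = max2(3, 9) = 9
  node9 = absv(9) = 9
  node10 = sub(9, 9) = 0
  node11 = add(9, 0) = 9
  node12 = min2(9, 0) = 0
  node14 = min2(9, 0) = 0
  node16 = min2(0, 9) = 0

Propagation after the edit:
  node2: runs — input3 9->-8; result 3.
  node9: runs — node2 9->3; result 3.
  node10: runs — node9 9->3; node2 9->3; result 0 (same value as before).
  node11: runs — node9 9->3; result 3.
  node12: runs — node9 9->3; result 0 (same value as before).
  node14: runs — node2 9->3; result 0 (same value as before).
  node16: runs — node11 9->3; result 0 (same value as before).

New value of node16: 0.
Derived signals that run: node2, node9, node10, node11, node12, node14, node16 — 7 in total.
Values that change: input3, node2, node9, node11.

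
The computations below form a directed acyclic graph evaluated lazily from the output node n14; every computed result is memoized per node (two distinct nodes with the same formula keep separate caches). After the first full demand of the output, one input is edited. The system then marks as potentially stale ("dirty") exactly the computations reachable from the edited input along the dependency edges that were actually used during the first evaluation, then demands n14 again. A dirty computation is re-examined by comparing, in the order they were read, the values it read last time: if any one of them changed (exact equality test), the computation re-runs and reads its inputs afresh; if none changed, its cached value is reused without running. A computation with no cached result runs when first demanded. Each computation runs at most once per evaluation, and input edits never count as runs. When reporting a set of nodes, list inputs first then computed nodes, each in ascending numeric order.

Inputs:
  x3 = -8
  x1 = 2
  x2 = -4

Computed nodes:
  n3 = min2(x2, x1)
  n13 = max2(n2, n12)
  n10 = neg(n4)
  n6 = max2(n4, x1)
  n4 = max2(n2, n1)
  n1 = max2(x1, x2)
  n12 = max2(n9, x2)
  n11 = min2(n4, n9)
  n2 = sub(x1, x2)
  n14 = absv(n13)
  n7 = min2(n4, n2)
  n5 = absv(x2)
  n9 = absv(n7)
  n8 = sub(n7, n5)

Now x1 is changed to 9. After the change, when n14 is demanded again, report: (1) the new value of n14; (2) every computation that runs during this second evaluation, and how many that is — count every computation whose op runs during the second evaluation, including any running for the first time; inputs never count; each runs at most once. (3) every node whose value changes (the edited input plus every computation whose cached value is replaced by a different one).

First demand of the output computes:
  n1 = max2(2, -4) = 2
  n2 = sub(2, -4) = 6
  n4 = max2(6, 2) = 6
  n7 = min2(6, 6) = 6
  n9 = absv(6) = 6
  n12 = max2(6, -4) = 6
  n13 = max2(6, 6) = 6
  n14 = absv(6) = 6

After the edit, cleaning proceeds:
  n1: a read changed (x1 2->9) — executes, giving 9.
  n2: a read changed (x1 2->9) — executes, giving 13.
  n4: a read changed (n2 6->13; n1 2->9) — executes, giving 13.
  n7: a read changed (n4 6->13; n2 6->13) — executes, giving 13.
  n9: a read changed (n7 6->13) — executes, giving 13.
  n12: a read changed (n9 6->13) — executes, giving 13.
  n13: a read changed (n2 6->13; n12 6->13) — executes, giving 13.
  n14: a read changed (n13 6->13) — executes, giving 13.

Demanding n14 again yields 13.
8 computations run: n1, n2, n4, n7, n9, n12, n13, n14.
The nodes whose values change: x1, n1, n2, n4, n7, n9, n12, n13, n14.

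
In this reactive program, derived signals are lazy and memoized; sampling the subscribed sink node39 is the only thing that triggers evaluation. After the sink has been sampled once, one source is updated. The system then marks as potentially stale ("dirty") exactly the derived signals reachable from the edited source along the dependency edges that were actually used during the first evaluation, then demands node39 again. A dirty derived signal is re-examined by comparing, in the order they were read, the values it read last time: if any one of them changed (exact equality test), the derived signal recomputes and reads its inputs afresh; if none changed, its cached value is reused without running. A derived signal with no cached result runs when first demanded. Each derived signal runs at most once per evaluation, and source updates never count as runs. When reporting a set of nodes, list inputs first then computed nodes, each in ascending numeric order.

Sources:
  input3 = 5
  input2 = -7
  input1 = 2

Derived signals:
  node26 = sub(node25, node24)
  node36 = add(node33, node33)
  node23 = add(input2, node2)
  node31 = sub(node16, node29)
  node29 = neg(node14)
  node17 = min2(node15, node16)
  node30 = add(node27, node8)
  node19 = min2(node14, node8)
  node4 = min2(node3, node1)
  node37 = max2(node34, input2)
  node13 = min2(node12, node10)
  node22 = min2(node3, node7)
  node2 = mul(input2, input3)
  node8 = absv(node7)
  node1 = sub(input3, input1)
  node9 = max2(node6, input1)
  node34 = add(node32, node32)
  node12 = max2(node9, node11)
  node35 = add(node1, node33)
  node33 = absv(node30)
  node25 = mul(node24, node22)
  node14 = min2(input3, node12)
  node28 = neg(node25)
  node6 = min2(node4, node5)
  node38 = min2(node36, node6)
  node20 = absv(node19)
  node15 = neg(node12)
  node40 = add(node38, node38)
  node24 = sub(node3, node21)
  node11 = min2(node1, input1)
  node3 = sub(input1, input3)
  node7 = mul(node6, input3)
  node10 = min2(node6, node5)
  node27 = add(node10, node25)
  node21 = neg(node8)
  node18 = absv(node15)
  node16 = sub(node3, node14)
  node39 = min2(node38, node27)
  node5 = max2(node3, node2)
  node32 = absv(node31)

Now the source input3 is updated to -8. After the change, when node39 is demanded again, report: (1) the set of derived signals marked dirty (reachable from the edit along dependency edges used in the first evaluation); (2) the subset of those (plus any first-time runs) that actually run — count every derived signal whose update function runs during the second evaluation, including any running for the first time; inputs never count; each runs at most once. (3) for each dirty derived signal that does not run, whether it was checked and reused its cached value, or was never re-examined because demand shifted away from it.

The edit dirties: node1, node2, node3, node4, node5, node6, node7, node8, node10, node21, node22, node24, node25, node27, node30, node33, node36, node38, node39.
19 derived signals run: node1, node2, node3, node4, node5, node6, node7, node8, node10, node21, node22, node24, node25, node27, node30, node33, node36, node38, node39.
No dirty derived signal escaped a run.

First demand of the output computes:
  node1 = sub(5, 2) = 3
  node2 = mul(-7, 5) = -35
  node3 = sub(2, 5) = -3
  node4 = min2(-3, 3) = -3
  node5 = max2(-3, -35) = -3
  node6 = min2(-3, -3) = -3
  node7 = mul(-3, 5) = -15
  node8 = absv(-15) = 15
  node10 = min2(-3, -3) = -3
  node21 = neg(15) = -15
  node22 = min2(-3, -15) = -15
  node24 = sub(-3, -15) = 12
  node25 = mul(12, -15) = -180
  node27 = add(-3, -180) = -183
  node30 = add(-183, 15) = -168
  node33 = absv(-168) = 168
  node36 = add(168, 168) = 336
  node38 = min2(336, -3) = -3
  node39 = min2(-3, -183) = -183

After the edit, cleaning proceeds:
  node1: a read changed (input3 5->-8) — executes, giving -10.
  node2: a read changed (input3 5->-8) — executes, giving 56.
  node3: a read changed (input3 5->-8) — executes, giving 10.
  node4: a read changed (node3 -3->10; node1 3->-10) — executes, giving -10.
  node5: a read changed (node3 -3->10; node2 -35->56) — executes, giving 56.
  node6: a read changed (node4 -3->-10; node5 -3->56) — executes, giving -10.
  node7: a read changed (node6 -3->-10; input3 5->-8) — executes, giving 80.
  node8: a read changed (node7 -15->80) — executes, giving 80.
  node10: a read changed (node6 -3->-10; node5 -3->56) — executes, giving -10.
  node21: a read changed (node8 15->80) — executes, giving -80.
  node22: a read changed (node3 -3->10; node7 -15->80) — executes, giving 10.
  node24: a read changed (node3 -3->10; node21 -15->-80) — executes, giving 90.
  node25: a read changed (node24 12->90; node22 -15->10) — executes, giving 900.
  node27: a read changed (node10 -3->-10; node25 -180->900) — executes, giving 890.
  node30: a read changed (node27 -183->890; node8 15->80) — executes, giving 970.
  node33: a read changed (node30 -168->970) — executes, giving 970.
  node36: a read changed (node33 168->970; node33 168->970) — executes, giving 1940.
  node38: a read changed (node36 336->1940; node6 -3->-10) — executes, giving -10.
  node39: a read changed (node38 -3->-10; node27 -183->890) — executes, giving -10.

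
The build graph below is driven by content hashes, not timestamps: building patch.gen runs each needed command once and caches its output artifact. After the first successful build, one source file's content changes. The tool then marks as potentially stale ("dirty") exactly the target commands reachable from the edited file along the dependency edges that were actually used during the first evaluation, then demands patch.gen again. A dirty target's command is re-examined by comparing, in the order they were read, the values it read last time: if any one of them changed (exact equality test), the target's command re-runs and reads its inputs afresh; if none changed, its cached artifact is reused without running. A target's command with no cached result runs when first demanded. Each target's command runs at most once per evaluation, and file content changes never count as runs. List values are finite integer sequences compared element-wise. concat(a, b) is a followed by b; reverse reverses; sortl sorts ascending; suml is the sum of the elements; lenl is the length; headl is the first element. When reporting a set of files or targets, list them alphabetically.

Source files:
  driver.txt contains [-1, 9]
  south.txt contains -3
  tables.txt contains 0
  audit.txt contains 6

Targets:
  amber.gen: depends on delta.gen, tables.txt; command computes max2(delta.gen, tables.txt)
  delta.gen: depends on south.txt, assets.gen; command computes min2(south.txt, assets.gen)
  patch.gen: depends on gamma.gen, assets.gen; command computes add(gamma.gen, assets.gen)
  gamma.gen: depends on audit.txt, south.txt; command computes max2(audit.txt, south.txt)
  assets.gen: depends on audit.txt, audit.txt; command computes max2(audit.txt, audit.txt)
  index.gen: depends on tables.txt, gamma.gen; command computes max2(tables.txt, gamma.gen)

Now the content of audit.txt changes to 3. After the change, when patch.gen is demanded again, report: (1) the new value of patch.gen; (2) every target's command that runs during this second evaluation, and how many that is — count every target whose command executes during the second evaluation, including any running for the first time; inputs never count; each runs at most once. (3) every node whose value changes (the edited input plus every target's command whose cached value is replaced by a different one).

patch.gen now evaluates to 6.
Run set: assets.gen, gamma.gen, patch.gen (3 run).
Changed values: assets.gen, audit.txt, gamma.gen, patch.gen.

Initial pass — values computed on the first demand:
  assets.gen = max2(6, 6) = 6
  gamma.gen = max2(6, -3) = 6
  patch.gen = add(6, 6) = 12

Second demand — change propagation:
  assets.gen: re-runs because audit.txt 6->3; audit.txt 6->3; new result 3.
  gamma.gen: re-runs because audit.txt 6->3; new result 3.
  patch.gen: re-runs because gamma.gen 6->3; assets.gen 6->3; new result 6.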